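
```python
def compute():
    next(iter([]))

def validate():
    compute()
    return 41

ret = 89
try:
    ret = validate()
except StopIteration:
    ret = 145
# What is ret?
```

Step-by-step execution trace:
1. ret starts at 89.
2. try: `validate()` calls `compute()`.
3. `compute()` evaluates `next(iter([]))`, which raises StopIteration; it propagates through validate (uncaught).
4. `return 41` in validate is not reached; the assignment to ret does not complete.
5. `except StopIteration` matches → ret = 145.
Result: 145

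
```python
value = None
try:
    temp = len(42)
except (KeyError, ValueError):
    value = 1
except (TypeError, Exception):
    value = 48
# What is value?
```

Step-by-step execution trace:
1. `temp = len(42)` raises TypeError.
2. `except (KeyError, ValueError)` does not match TypeError; skipped.
3. `except (TypeError, Exception)` matches (TypeError is in the tuple) → value = 48.
Result: 48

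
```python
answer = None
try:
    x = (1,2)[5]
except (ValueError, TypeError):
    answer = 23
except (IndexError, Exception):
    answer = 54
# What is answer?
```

Step-by-step execution trace:
1. `x = (1,2)[5]` raises IndexError.
2. `except (ValueError, TypeError)` does not match IndexError; skipped.
3. `except (IndexError, Exception)` matches (IndexError is in the tuple) → answer = 54.
Result: 54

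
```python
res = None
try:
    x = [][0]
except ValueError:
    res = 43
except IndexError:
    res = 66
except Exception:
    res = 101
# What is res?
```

Step-by-step execution trace:
1. `x = [][0]` raises IndexError.
2. `except ValueError` does not match IndexError; skipped.
3. `except IndexError` matches → res = 66.
4. Remaining except clauses are skipped.
Result: 66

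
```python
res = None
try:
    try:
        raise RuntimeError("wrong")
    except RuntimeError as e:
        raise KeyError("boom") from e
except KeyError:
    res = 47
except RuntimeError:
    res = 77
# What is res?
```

Step-by-step execution trace:
1. Inner try raises RuntimeError; inner `except RuntimeError as e` catches it.
2. `raise KeyError(...) from e` raises KeyError (RuntimeError is attached as __cause__, but only KeyError is active).
3. Outer `except KeyError` matches → res = 47.
4. `except RuntimeError` is not reached.
Result: 47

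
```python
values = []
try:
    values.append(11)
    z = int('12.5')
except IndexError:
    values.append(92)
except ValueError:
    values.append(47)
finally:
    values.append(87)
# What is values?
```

Step-by-step execution trace:
1. try: `values.append(11)` → values = [11].
2. `z = int('12.5')` raises ValueError.
3. `except IndexError` does not match ValueError; skipped.
4. `except ValueError` matches → `values.append(47)` → values = [11, 47].
5. finally always runs: `values.append(87)` → values = [11, 47, 87].
Result: [11, 47, 87]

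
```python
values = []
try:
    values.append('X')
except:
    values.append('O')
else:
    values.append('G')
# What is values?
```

Step-by-step execution trace:
1. try: `values.append('X')` → values = ['X']. No exception raised.
2. `except` is skipped.
3. `else` runs (try completed without exception): `values.append('G')` → values = ['X', 'G'].
Result: ['X', 'G']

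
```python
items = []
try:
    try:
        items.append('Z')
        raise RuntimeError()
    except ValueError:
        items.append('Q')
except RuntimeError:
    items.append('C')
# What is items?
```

Step-by-step execution trace:
1. Inner try: `items.append('Z')` → items = ['Z'].
2. `raise RuntimeError()` raises RuntimeError.
3. Inner `except ValueError` does not match RuntimeError; exception propagates to outer try.
4. Outer `except RuntimeError` matches → `items.append('C')` → items = ['Z', 'C'].
Result: ['Z', 'C']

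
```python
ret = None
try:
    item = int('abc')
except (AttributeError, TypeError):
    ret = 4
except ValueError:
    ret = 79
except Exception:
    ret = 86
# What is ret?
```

Step-by-step execution trace:
1. `item = int('abc')` raises ValueError.
2. `except (AttributeError, TypeError)` does not match ValueError; skipped.
3. `except ValueError` matches (exact type match) → ret = 79.
4. `except Exception` is not reached.
Result: 79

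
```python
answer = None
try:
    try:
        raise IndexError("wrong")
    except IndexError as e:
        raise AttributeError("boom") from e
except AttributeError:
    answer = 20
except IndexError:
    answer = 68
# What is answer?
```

Step-by-step execution trace:
1. Inner try raises IndexError; inner `except IndexError as e` catches it.
2. `raise AttributeError(...) from e` raises AttributeError (IndexError is attached as __cause__, but only AttributeError is active).
3. Outer `except AttributeError` matches → answer = 20.
4. `except IndexError` is not reached.
Result: 20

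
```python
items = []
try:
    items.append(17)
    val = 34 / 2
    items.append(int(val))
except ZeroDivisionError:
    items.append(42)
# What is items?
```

Step-by-step execution trace:
1. try: `items.append(17)` → items = [17].
2. `val = 34 / 2` → val = 17.0. No exception raised.
3. `items.append(int(val))` → items = [17, 17].
4. `except ZeroDivisionError` is skipped (no exception was raised).
Result: [17, 17]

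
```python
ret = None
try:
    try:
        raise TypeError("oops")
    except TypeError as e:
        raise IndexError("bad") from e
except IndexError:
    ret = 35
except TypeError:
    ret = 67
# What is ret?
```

Step-by-step execution trace:
1. Inner try raises TypeError; inner `except TypeError as e` catches it.
2. `raise IndexError(...) from e` raises IndexError (TypeError is attached as __cause__, but only IndexError is active).
3. Outer `except IndexError` matches → ret = 35.
4. `except TypeError` is not reached.
Result: 35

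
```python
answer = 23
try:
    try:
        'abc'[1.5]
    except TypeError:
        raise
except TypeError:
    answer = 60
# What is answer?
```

Step-by-step execution trace:
1. Inner try: `'abc'[1.5]` raises TypeError.
2. Inner `except TypeError` matches; bare `raise` re-raises the same TypeError.
3. Outer `except TypeError` matches → answer = 60.
Result: 60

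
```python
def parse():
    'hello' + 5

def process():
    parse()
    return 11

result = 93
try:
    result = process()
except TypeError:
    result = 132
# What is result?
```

Step-by-step execution trace:
1. result starts at 93.
2. try: `process()` calls `parse()`.
3. `parse()` evaluates `'hello' + 5`, which raises TypeError; it propagates through process (uncaught).
4. `return 11` in process is not reached; the assignment to result does not complete.
5. `except TypeError` matches → result = 132.
Result: 132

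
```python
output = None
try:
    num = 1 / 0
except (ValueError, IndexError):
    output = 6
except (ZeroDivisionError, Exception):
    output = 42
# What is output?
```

Step-by-step execution trace:
1. `num = 1 / 0` raises ZeroDivisionError.
2. `except (ValueError, IndexError)` does not match ZeroDivisionError; skipped.
3. `except (ZeroDivisionError, Exception)` matches (ZeroDivisionError is in the tuple) → output = 42.
Result: 42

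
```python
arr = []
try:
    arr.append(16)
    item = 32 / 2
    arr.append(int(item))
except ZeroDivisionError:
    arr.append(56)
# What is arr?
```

Step-by-step execution trace:
1. try: `arr.append(16)` → arr = [16].
2. `item = 32 / 2` → item = 16.0. No exception raised.
3. `arr.append(int(item))` → arr = [16, 16].
4. `except ZeroDivisionError` is skipped (no exception was raised).
Result: [16, 16]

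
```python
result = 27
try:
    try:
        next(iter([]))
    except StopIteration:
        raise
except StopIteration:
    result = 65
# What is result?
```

Step-by-step execution trace:
1. Inner try: `next(iter([]))` raises StopIteration.
2. Inner `except StopIteration` matches; bare `raise` re-raises the same StopIteration.
3. Outer `except StopIteration` matches → result = 65.
Result: 65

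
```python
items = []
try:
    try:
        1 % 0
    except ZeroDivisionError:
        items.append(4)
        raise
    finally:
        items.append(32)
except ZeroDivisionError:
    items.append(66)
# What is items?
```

Step-by-step execution trace:
1. Inner try: `1 % 0` raises ZeroDivisionError.
2. Inner `except ZeroDivisionError` matches → `items.append(4)` → items = [4].
3. bare `raise` re-raises ZeroDivisionError.
4. Inner `finally` runs during unwinding: `items.append(32)` → items = [4, 32].
5. Outer `except ZeroDivisionError` matches → `items.append(66)` → items = [4, 32, 66].
Result: [4, 32, 66]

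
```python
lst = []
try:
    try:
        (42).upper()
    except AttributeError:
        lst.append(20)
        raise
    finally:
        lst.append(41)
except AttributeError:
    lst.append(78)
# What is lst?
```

Step-by-step execution trace:
1. Inner try: `(42).upper()` raises AttributeError.
2. Inner `except AttributeError` matches → `lst.append(20)` → lst = [20].
3. bare `raise` re-raises AttributeError.
4. Inner `finally` runs during unwinding: `lst.append(41)` → lst = [20, 41].
5. Outer `except AttributeError` matches → `lst.append(78)` → lst = [20, 41, 78].
Result: [20, 41, 78]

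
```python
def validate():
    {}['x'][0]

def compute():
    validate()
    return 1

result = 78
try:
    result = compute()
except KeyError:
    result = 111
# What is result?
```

Step-by-step execution trace:
1. result starts at 78.
2. try: `compute()` calls `validate()`.
3. `validate()` evaluates `{}['x'][0]`, which raises KeyError; it propagates through compute (uncaught).
4. `return 1` in compute is not reached; the assignment to result does not complete.
5. `except KeyError` matches → result = 111.
Result: 111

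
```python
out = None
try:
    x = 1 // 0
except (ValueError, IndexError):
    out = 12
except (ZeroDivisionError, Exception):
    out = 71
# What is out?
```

Step-by-step execution trace:
1. `x = 1 // 0` raises ZeroDivisionError.
2. `except (ValueError, IndexError)` does not match ZeroDivisionError; skipped.
3. `except (ZeroDivisionError, Exception)` matches (ZeroDivisionError is in the tuple) → out = 71.
Result: 71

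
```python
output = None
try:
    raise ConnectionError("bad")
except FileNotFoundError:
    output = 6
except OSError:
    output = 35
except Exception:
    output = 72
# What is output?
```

Step-by-step execution trace:
1. `raise ConnectionError(...)` raises ConnectionError.
2. `except FileNotFoundError` does not match (ConnectionError is not a subclass of FileNotFoundError); skipped.
3. `except OSError` matches (ConnectionError is a subclass of OSError) → output = 35.
4. `except Exception` is not reached.
Result: 35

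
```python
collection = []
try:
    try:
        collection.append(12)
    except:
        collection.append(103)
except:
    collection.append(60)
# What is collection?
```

Step-by-step execution trace:
1. Inner try: `collection.append(12)` → collection = [12]. No exception raised.
2. Inner `except` is skipped.
3. Inner try completes normally; outer `except` is skipped.
Result: [12]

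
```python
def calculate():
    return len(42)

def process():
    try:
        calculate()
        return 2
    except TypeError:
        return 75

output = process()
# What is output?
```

Step-by-step execution trace:
1. `process()` calls `calculate()`.
2. `calculate()` evaluates `len(42)`, which raises TypeError; it propagates to the caller.
3. `return 2` is not reached.
4. `except TypeError` in process matches → returns 75.
5. output = 75.
Result: 75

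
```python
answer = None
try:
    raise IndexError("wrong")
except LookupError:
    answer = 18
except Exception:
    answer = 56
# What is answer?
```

Step-by-step execution trace:
1. `raise IndexError(...)` raises IndexError.
2. `except LookupError` matches (IndexError is a subclass of LookupError) → answer = 18.
3. `except Exception` is not reached.
Result: 18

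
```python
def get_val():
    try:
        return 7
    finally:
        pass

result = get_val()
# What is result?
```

Step-by-step execution trace:
1. `get_val()` enters try: `return 7` sets pending return value 7.
2. Before returning, `finally: pass` runs (no effect).
3. get_val() returns 7 → result = 7.
Result: 7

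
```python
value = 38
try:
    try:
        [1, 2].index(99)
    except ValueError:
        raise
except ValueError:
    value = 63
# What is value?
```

Step-by-step execution trace:
1. Inner try: `[1, 2].index(99)` raises ValueError.
2. Inner `except ValueError` matches; bare `raise` re-raises the same ValueError.
3. Outer `except ValueError` matches → value = 63.
Result: 63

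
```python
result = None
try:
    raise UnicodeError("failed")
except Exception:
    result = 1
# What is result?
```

Step-by-step execution trace:
1. `raise UnicodeError(...)` raises UnicodeError.
2. `except Exception` matches (UnicodeError is a subclass of Exception) → result = 1.
Result: 1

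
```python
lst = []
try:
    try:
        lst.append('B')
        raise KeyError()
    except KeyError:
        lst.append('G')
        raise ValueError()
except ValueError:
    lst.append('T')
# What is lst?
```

Step-by-step execution trace:
1. Inner try: `lst.append('B')` → lst = ['B'].
2. `raise KeyError()` raises KeyError.
3. Inner `except KeyError` matches → `lst.append('G')` → lst = ['B', 'G'].
4. `raise ValueError()` raises ValueError; propagates to outer try.
5. Outer `except ValueError` matches → `lst.append('T')` → lst = ['B', 'G', 'T'].
Result: ['B', 'G', 'T']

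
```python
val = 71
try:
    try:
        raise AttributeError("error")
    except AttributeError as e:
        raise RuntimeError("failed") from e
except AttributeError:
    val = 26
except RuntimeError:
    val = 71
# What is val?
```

Step-by-step execution trace:
1. Inner try raises AttributeError; inner `except AttributeError as e` catches it.
2. `raise RuntimeError(...) from e` raises RuntimeError (AttributeError is attached as __cause__, but only RuntimeError is active).
3. Outer `except AttributeError` does not match RuntimeError; skipped.
4. Outer `except RuntimeError` matches → val = 71.
Result: 71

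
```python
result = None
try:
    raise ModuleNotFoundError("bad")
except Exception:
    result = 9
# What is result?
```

Step-by-step execution trace:
1. `raise ModuleNotFoundError(...)` raises ModuleNotFoundError.
2. `except Exception` matches (ModuleNotFoundError is a subclass of Exception) → result = 9.
Result: 9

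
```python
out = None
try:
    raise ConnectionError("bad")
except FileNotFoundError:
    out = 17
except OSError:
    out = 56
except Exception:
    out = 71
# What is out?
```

Step-by-step execution trace:
1. `raise ConnectionError(...)` raises ConnectionError.
2. `except FileNotFoundError` does not match (ConnectionError is not a subclass of FileNotFoundError); skipped.
3. `except OSError` matches (ConnectionError is a subclass of OSError) → out = 56.
4. `except Exception` is not reached.
Result: 56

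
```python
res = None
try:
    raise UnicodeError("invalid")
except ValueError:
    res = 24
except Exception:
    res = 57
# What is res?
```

Step-by-step execution trace:
1. `raise UnicodeError(...)` raises UnicodeError.
2. `except ValueError` matches (UnicodeError is a subclass of ValueError) → res = 24.
3. `except Exception` is not reached.
Result: 24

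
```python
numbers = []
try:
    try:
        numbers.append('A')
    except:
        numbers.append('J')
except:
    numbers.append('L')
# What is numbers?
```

Step-by-step execution trace:
1. Inner try: `numbers.append('A')` → numbers = ['A']. No exception raised.
2. Inner `except` is skipped.
3. Inner try completes normally; outer `except` is skipped.
Result: ['A']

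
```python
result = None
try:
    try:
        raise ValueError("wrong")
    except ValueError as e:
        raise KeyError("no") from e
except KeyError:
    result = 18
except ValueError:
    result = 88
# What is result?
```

Step-by-step execution trace:
1. Inner try raises ValueError; inner `except ValueError as e` catches it.
2. `raise KeyError(...) from e` raises KeyError (ValueError is attached as __cause__, but only KeyError is active).
3. Outer `except KeyError` matches → result = 18.
4. `except ValueError` is not reached.
Result: 18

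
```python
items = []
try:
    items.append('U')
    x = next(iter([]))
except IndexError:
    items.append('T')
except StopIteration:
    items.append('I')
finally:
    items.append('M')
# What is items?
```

Step-by-step execution trace:
1. try: `items.append('U')` → items = ['U'].
2. `x = next(iter([]))` raises StopIteration.
3. `except IndexError` does not match StopIteration; skipped.
4. `except StopIteration` matches → `items.append('I')` → items = ['U', 'I'].
5. finally always runs: `items.append('M')` → items = ['U', 'I', 'M'].
Result: ['U', 'I', 'M']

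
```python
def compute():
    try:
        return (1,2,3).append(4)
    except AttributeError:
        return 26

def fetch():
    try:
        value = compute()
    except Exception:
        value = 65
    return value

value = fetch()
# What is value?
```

Step-by-step execution trace:
1. `fetch()` calls `compute()`.
2. In compute: `(1,2,3).append(4)` raises AttributeError; `except AttributeError` catches it → returns 26.
3. In fetch: `value = compute()` → value = 26. No exception reaches fetch.
4. `except Exception` is skipped; fetch returns 26.
5. value = 26.
Result: 26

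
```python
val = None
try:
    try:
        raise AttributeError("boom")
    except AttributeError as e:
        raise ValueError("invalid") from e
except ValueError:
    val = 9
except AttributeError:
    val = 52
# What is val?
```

Step-by-step execution trace:
1. Inner try raises AttributeError; inner `except AttributeError as e` catches it.
2. `raise ValueError(...) from e` raises ValueError (AttributeError is attached as __cause__, but only ValueError is active).
3. Outer `except ValueError` matches → val = 9.
4. `except AttributeError` is not reached.
Result: 9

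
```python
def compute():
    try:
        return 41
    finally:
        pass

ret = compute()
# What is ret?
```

Step-by-step execution trace:
1. `compute()` enters try: `return 41` sets pending return value 41.
2. Before returning, `finally: pass` runs (no effect).
3. compute() returns 41 → ret = 41.
Result: 41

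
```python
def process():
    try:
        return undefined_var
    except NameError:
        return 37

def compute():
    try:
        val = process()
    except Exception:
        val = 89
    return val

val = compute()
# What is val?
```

Step-by-step execution trace:
1. `compute()` calls `process()`.
2. In process: `undefined_var` raises NameError; `except NameError` catches it → returns 37.
3. In compute: `val = process()` → val = 37. No exception reaches compute.
4. `except Exception` is skipped; compute returns 37.
5. val = 37.
Result: 37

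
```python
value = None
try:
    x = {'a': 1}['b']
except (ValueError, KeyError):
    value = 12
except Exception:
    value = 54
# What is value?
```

Step-by-step execution trace:
1. `x = {'a': 1}['b']` raises KeyError.
2. `except (ValueError, KeyError)` matches (KeyError is in the tuple) → value = 12.
3. `except Exception` is not reached.
Result: 12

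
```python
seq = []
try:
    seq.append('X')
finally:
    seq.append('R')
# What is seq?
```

Step-by-step execution trace:
1. try: `seq.append('X')` → seq = ['X'].
2. The try body completes without raising.
3. finally always runs: `seq.append('R')` → seq = ['X', 'R'].
Result: ['X', 'R']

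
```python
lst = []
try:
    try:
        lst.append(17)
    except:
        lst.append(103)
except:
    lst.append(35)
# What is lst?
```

Step-by-step execution trace:
1. Inner try: `lst.append(17)` → lst = [17]. No exception raised.
2. Inner `except` is skipped.
3. Inner try completes normally; outer `except` is skipped.
Result: [17]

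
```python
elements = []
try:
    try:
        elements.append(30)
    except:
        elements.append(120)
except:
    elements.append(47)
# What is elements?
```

Step-by-step execution trace:
1. Inner try: `elements.append(30)` → elements = [30]. No exception raised.
2. Inner `except` is skipped.
3. Inner try completes normally; outer `except` is skipped.
Result: [30]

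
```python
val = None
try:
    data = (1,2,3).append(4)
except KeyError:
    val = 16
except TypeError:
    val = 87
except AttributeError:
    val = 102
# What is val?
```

Step-by-step execution trace:
1. `data = (1,2,3).append(4)` raises AttributeError.
2. `except KeyError` does not match AttributeError; skipped.
3. `except TypeError` does not match AttributeError; skipped.
4. `except AttributeError` matches → val = 102.
Result: 102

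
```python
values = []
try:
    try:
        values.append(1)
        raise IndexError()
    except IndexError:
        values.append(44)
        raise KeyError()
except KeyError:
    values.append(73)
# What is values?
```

Step-by-step execution trace:
1. Inner try: `values.append(1)` → values = [1].
2. `raise IndexError()` raises IndexError.
3. Inner `except IndexError` matches → `values.append(44)` → values = [1, 44].
4. `raise KeyError()` raises KeyError; propagates to outer try.
5. Outer `except KeyError` matches → `values.append(73)` → values = [1, 44, 73].
Result: [1, 44, 73]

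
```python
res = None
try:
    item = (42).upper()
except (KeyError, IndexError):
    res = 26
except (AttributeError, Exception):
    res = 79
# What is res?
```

Step-by-step execution trace:
1. `item = (42).upper()` raises AttributeError.
2. `except (KeyError, IndexError)` does not match AttributeError; skipped.
3. `except (AttributeError, Exception)` matches (AttributeError is in the tuple) → res = 79.
Result: 79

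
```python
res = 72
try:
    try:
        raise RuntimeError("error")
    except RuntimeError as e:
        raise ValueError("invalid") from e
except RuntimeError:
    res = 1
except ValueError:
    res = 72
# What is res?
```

Step-by-step execution trace:
1. Inner try raises RuntimeError; inner `except RuntimeError as e` catches it.
2. `raise ValueError(...) from e` raises ValueError (RuntimeError is attached as __cause__, but only ValueError is active).
3. Outer `except RuntimeError` does not match ValueError; skipped.
4. Outer `except ValueError` matches → res = 72.
Result: 72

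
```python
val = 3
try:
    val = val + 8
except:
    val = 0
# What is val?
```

Step-by-step execution trace:
1. val starts at 3.
2. try: `val = val + 8` → val = 11. No exception raised.
3. `except` is skipped.
Result: 11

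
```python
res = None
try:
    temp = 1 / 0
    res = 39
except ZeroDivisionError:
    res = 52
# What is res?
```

Step-by-step execution trace:
1. `temp = 1 / 0` raises ZeroDivisionError.
2. `res = 39` is not reached.
3. `except ZeroDivisionError` matches → res = 52.
Result: 52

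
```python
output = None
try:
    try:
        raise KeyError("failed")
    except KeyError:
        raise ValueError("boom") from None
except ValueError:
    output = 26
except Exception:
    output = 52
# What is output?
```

Step-by-step execution trace:
1. Inner try raises KeyError; inner `except KeyError` catches it.
2. `raise ValueError(...) from None` raises ValueError (from None suppresses __context__, but the active exception is still ValueError).
3. Outer `except ValueError` matches → output = 26.
4. `except Exception` is not reached.
Result: 26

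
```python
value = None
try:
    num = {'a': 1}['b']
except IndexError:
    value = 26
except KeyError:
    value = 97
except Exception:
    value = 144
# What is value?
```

Step-by-step execution trace:
1. `num = {'a': 1}['b']` raises KeyError.
2. `except IndexError` does not match KeyError; skipped.
3. `except KeyError` matches → value = 97.
4. Remaining except clauses are skipped.
Result: 97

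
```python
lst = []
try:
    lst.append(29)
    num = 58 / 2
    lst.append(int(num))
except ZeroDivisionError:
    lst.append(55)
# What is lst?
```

Step-by-step execution trace:
1. try: `lst.append(29)` → lst = [29].
2. `num = 58 / 2` → num = 29.0. No exception raised.
3. `lst.append(int(num))` → lst = [29, 29].
4. `except ZeroDivisionError` is skipped (no exception was raised).
Result: [29, 29]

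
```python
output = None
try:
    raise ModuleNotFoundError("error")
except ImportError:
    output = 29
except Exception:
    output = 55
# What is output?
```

Step-by-step execution trace:
1. `raise ModuleNotFoundError(...)` raises ModuleNotFoundError.
2. `except ImportError` matches (ModuleNotFoundError is a subclass of ImportError) → output = 29.
3. `except Exception` is not reached.
Result: 29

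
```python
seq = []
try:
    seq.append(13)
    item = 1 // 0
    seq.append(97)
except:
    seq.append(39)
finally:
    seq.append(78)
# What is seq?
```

Step-by-step execution trace:
1. try: `seq.append(13)` → seq = [13].
2. `item = 1 // 0` raises ZeroDivisionError; `seq.append(97)` is not reached.
3. bare `except` matches → `seq.append(39)` → seq = [13, 39].
4. finally always runs: `seq.append(78)` → seq = [13, 39, 78].
Result: [13, 39, 78]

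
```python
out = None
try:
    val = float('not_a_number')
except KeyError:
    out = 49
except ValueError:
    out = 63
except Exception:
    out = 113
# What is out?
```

Step-by-step execution trace:
1. `val = float('not_a_number')` raises ValueError.
2. `except KeyError` does not match ValueError; skipped.
3. `except ValueError` matches → out = 63.
4. Remaining except clauses are skipped.
Result: 63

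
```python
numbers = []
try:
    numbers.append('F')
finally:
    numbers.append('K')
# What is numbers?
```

Step-by-step execution trace:
1. try: `numbers.append('F')` → numbers = ['F'].
2. The try body completes without raising.
3. finally always runs: `numbers.append('K')` → numbers = ['F', 'K'].
Result: ['F', 'K']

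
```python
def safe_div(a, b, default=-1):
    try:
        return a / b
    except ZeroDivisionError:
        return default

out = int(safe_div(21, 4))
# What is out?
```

Step-by-step execution trace:
1. `safe_div(21, 4)` enters try: `return 21 / 4` → returns 5.25. No exception raised.
2. `except ZeroDivisionError` is skipped.
3. `int(5.25)` → 5 → out = 5.
Result: 5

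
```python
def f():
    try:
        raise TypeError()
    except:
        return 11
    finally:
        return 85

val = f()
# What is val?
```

Step-by-step execution trace:
1. `f()` enters try: `raise TypeError()` raises TypeError.
2. bare `except` matches → `return 11` sets pending return value 11.
3. Before returning, `finally: return 85` runs and overrides the pending return.
4. f() returns 85 → val = 85.
Result: 85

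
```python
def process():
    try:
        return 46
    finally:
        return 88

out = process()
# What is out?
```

Step-by-step execution trace:
1. `process()` enters try: `return 46` sets pending return value 46.
2. Before returning, `finally: return 88` runs and overrides the pending return.
3. process() returns 88 → out = 88.
Result: 88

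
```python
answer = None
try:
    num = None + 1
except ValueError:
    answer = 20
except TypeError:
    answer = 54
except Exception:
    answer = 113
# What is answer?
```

Step-by-step execution trace:
1. `num = None + 1` raises TypeError.
2. `except ValueError` does not match TypeError; skipped.
3. `except TypeError` matches → answer = 54.
4. Remaining except clauses are skipped.
Result: 54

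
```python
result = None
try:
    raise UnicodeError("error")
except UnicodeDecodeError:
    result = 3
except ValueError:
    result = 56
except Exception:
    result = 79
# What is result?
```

Step-by-step execution trace:
1. `raise UnicodeError(...)` raises UnicodeError.
2. `except UnicodeDecodeError` does not match (UnicodeError is not a subclass of UnicodeDecodeError); skipped.
3. `except ValueError` matches (UnicodeError is a subclass of ValueError) → result = 56.
4. `except Exception` is not reached.
Result: 56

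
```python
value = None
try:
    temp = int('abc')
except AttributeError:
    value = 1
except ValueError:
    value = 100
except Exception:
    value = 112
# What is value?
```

Step-by-step execution trace:
1. `temp = int('abc')` raises ValueError.
2. `except AttributeError` does not match ValueError; skipped.
3. `except ValueError` matches → value = 100.
4. Remaining except clauses are skipped.
Result: 100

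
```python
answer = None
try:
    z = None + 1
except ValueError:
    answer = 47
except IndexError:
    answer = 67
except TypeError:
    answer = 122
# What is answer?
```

Step-by-step execution trace:
1. `z = None + 1` raises TypeError.
2. `except ValueError` does not match TypeError; skipped.
3. `except IndexError` does not match TypeError; skipped.
4. `except TypeError` matches → answer = 122.
Result: 122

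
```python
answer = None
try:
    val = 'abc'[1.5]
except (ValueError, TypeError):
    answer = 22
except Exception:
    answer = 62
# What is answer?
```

Step-by-step execution trace:
1. `val = 'abc'[1.5]` raises TypeError.
2. `except (ValueError, TypeError)` matches (TypeError is in the tuple) → answer = 22.
3. `except Exception` is not reached.
Result: 22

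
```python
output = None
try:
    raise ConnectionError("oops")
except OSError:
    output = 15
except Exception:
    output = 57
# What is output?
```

Step-by-step execution trace:
1. `raise ConnectionError(...)` raises ConnectionError.
2. `except OSError` matches (ConnectionError is a subclass of OSError) → output = 15.
3. `except Exception` is not reached.
Result: 15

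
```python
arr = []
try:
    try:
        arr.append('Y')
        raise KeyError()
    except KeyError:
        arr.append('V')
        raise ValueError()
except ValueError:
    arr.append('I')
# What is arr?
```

Step-by-step execution trace:
1. Inner try: `arr.append('Y')` → arr = ['Y'].
2. `raise KeyError()` raises KeyError.
3. Inner `except KeyError` matches → `arr.append('V')` → arr = ['Y', 'V'].
4. `raise ValueError()` raises ValueError; propagates to outer try.
5. Outer `except ValueError` matches → `arr.append('I')` → arr = ['Y', 'V', 'I'].
Result: ['Y', 'V', 'I']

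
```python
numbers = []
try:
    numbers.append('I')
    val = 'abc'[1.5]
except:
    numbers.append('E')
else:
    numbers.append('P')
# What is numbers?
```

Step-by-step execution trace:
1. try: `numbers.append('I')` → numbers = ['I'].
2. `val = 'abc'[1.5]` raises TypeError.
3. bare `except` matches → `numbers.append('E')` → numbers = ['I', 'E'].
4. `else` is skipped (an exception was raised).
Result: ['I', 'E']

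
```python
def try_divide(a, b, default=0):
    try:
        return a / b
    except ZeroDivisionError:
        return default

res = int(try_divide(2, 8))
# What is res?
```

Step-by-step execution trace:
1. `try_divide(2, 8)` enters try: `return 2 / 8` → returns 0.25. No exception raised.
2. `except ZeroDivisionError` is skipped.
3. `int(0.25)` → 0 → res = 0.
Result: 0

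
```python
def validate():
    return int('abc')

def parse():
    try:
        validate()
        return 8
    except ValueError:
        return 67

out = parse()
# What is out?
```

Step-by-step execution trace:
1. `parse()` calls `validate()`.
2. `validate()` evaluates `int('abc')`, which raises ValueError; it propagates to the caller.
3. `return 8` is not reached.
4. `except ValueError` in parse matches → returns 67.
5. out = 67.
Result: 67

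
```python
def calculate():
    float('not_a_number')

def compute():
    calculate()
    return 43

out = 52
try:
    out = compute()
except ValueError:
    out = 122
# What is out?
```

Step-by-step execution trace:
1. out starts at 52.
2. try: `compute()` calls `calculate()`.
3. `calculate()` evaluates `float('not_a_number')`, which raises ValueError; it propagates through compute (uncaught).
4. `return 43` in compute is not reached; the assignment to out does not complete.
5. `except ValueError` matches → out = 122.
Result: 122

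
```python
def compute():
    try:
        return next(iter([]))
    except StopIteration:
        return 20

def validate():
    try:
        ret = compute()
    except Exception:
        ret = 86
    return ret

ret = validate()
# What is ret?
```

Step-by-step execution trace:
1. `validate()` calls `compute()`.
2. In compute: `next(iter([]))` raises StopIteration; `except StopIteration` catches it → returns 20.
3. In validate: `ret = compute()` → ret = 20. No exception reaches validate.
4. `except Exception` is skipped; validate returns 20.
5. ret = 20.
Result: 20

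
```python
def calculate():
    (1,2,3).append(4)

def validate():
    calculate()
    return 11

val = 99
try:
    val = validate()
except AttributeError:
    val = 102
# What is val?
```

Step-by-step execution trace:
1. val starts at 99.
2. try: `validate()` calls `calculate()`.
3. `calculate()` evaluates `(1,2,3).append(4)`, which raises AttributeError; it propagates through validate (uncaught).
4. `return 11` in validate is not reached; the assignment to val does not complete.
5. `except AttributeError` matches → val = 102.
Result: 102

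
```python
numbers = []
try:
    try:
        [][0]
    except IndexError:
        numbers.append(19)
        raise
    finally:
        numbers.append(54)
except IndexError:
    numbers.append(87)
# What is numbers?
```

Step-by-step execution trace:
1. Inner try: `[][0]` raises IndexError.
2. Inner `except IndexError` matches → `numbers.append(19)` → numbers = [19].
3. bare `raise` re-raises IndexError.
4. Inner `finally` runs during unwinding: `numbers.append(54)` → numbers = [19, 54].
5. Outer `except IndexError` matches → `numbers.append(87)` → numbers = [19, 54, 87].
Result: [19, 54, 87]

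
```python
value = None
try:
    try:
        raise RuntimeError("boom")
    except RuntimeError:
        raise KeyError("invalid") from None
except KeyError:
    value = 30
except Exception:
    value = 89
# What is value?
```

Step-by-step execution trace:
1. Inner try raises RuntimeError; inner `except RuntimeError` catches it.
2. `raise KeyError(...) from None` raises KeyError (from None suppresses __context__, but the active exception is still KeyError).
3. Outer `except KeyError` matches → value = 30.
4. `except Exception` is not reached.
Result: 30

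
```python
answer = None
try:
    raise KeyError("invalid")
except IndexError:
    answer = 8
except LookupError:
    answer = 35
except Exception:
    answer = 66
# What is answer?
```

Step-by-step execution trace:
1. `raise KeyError(...)` raises KeyError.
2. `except IndexError` does not match (KeyError is not a subclass of IndexError); skipped.
3. `except LookupError` matches (KeyError is a subclass of LookupError) → answer = 35.
4. `except Exception` is not reached.
Result: 35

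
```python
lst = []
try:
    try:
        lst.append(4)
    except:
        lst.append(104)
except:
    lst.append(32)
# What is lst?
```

Step-by-step execution trace:
1. Inner try: `lst.append(4)` → lst = [4]. No exception raised.
2. Inner `except` is skipped.
3. Inner try completes normally; outer `except` is skipped.
Result: [4]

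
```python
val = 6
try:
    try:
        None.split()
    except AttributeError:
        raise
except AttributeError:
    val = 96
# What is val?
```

Step-by-step execution trace:
1. Inner try: `None.split()` raises AttributeError.
2. Inner `except AttributeError` matches; bare `raise` re-raises the same AttributeError.
3. Outer `except AttributeError` matches → val = 96.
Result: 96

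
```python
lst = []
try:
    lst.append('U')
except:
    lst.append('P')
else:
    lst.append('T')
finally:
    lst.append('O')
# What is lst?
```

Step-by-step execution trace:
1. try: `lst.append('U')` → lst = ['U']. No exception raised.
2. `except` is skipped.
3. `else` runs: `lst.append('T')` → lst = ['U', 'T'].
4. `finally` always runs: `lst.append('O')` → lst = ['U', 'T', 'O'].
Result: ['U', 'T', 'O']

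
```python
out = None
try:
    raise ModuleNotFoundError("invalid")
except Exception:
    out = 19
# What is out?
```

Step-by-step execution trace:
1. `raise ModuleNotFoundError(...)` raises ModuleNotFoundError.
2. `except Exception` matches (ModuleNotFoundError is a subclass of Exception) → out = 19.
Result: 19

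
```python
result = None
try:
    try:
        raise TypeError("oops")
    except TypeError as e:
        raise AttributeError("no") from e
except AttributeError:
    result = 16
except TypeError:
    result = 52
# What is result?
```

Step-by-step execution trace:
1. Inner try raises TypeError; inner `except TypeError as e` catches it.
2. `raise AttributeError(...) from e` raises AttributeError (TypeError is attached as __cause__, but only AttributeError is active).
3. Outer `except AttributeError` matches → result = 16.
4. `except TypeError` is not reached.
Result: 16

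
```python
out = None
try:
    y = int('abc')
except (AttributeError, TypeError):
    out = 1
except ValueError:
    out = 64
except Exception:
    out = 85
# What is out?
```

Step-by-step execution trace:
1. `y = int('abc')` raises ValueError.
2. `except (AttributeError, TypeError)` does not match ValueError; skipped.
3. `except ValueError` matches (exact type match) → out = 64.
4. `except Exception` is not reached.
Result: 64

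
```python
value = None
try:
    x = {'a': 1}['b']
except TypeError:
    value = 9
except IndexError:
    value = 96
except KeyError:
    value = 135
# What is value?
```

Step-by-step execution trace:
1. `x = {'a': 1}['b']` raises KeyError.
2. `except TypeError` does not match KeyError; skipped.
3. `except IndexError` does not match KeyError; skipped.
4. `except KeyError` matches → value = 135.
Result: 135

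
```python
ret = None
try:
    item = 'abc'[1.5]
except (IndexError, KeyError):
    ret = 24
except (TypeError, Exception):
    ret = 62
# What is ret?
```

Step-by-step execution trace:
1. `item = 'abc'[1.5]` raises TypeError.
2. `except (IndexError, KeyError)` does not match TypeError; skipped.
3. `except (TypeError, Exception)` matches (TypeError is in the tuple) → ret = 62.
Result: 62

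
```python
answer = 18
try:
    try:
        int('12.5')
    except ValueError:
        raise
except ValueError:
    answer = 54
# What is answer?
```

Step-by-step execution trace:
1. Inner try: `int('12.5')` raises ValueError.
2. Inner `except ValueError` matches; bare `raise` re-raises the same ValueError.
3. Outer `except ValueError` matches → answer = 54.
Result: 54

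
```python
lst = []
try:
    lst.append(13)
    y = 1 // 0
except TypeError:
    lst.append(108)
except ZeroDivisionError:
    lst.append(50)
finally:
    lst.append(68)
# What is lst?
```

Step-by-step execution trace:
1. try: `lst.append(13)` → lst = [13].
2. `y = 1 // 0` raises ZeroDivisionError.
3. `except TypeError` does not match ZeroDivisionError; skipped.
4. `except ZeroDivisionError` matches → `lst.append(50)` → lst = [13, 50].
5. finally always runs: `lst.append(68)` → lst = [13, 50, 68].
Result: [13, 50, 68]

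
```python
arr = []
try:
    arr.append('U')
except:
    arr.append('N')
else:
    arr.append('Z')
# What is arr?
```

Step-by-step execution trace:
1. try: `arr.append('U')` → arr = ['U']. No exception raised.
2. `except` is skipped.
3. `else` runs (try completed without exception): `arr.append('Z')` → arr = ['U', 'Z'].
Result: ['U', 'Z']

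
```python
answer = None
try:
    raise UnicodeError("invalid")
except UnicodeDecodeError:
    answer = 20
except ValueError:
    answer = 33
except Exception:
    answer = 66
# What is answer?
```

Step-by-step execution trace:
1. `raise UnicodeError(...)` raises UnicodeError.
2. `except UnicodeDecodeError` does not match (UnicodeError is not a subclass of UnicodeDecodeError); skipped.
3. `except ValueError` matches (UnicodeError is a subclass of ValueError) → answer = 33.
4. `except Exception` is not reached.
Result: 33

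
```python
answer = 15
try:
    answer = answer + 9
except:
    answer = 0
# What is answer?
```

Step-by-step execution trace:
1. answer starts at 15.
2. try: `answer = answer + 9` → answer = 24. No exception raised.
3. `except` is skipped.
Result: 24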